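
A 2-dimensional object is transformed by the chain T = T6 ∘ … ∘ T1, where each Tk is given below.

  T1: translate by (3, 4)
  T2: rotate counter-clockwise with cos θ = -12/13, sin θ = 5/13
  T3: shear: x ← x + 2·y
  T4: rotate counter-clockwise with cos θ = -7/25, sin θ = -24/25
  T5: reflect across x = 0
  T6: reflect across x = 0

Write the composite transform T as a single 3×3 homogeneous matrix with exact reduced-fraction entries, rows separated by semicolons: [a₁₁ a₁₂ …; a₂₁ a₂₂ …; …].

T = [134/325 -17/65 62/325; 1/25 12/5 243/25; 0 0 1]

T1 = [1 0 3; 0 1 4; 0 0 1]
T2·T1 = [-12/13 -5/13 -56/13; 5/13 -12/13 -33/13; 0 0 1]
T3·…·T1 = [-2/13 -29/13 -122/13; 5/13 -12/13 -33/13; 0 0 1]
T4·…·T1 = [134/325 -17/65 62/325; 1/25 12/5 243/25; 0 0 1]
T5·…·T1 = [-134/325 17/65 -62/325; 1/25 12/5 243/25; 0 0 1]
T6·…·T1 = [134/325 -17/65 62/325; 1/25 12/5 243/25; 0 0 1]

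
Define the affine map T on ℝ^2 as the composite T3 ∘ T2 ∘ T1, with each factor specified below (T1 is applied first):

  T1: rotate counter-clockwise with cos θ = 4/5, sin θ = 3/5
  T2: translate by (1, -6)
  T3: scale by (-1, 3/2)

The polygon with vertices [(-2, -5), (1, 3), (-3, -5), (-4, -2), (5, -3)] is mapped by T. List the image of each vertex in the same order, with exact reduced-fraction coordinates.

T1 rotate counter-clockwise with cos θ = 4/5, sin θ = 3/5: (-2, -5) → (7/5, -26/5); (1, 3) → (-1, 3); (-3, -5) → (3/5, -29/5); (-4, -2) → (-2, -4); (5, -3) → (29/5, 3/5)
T2 translate by (1, -6): (7/5, -26/5) → (12/5, -56/5); (-1, 3) → (0, -3); (3/5, -29/5) → (8/5, -59/5); (-2, -4) → (-1, -10); (29/5, 3/5) → (34/5, -27/5)
T3 scale by (-1, 3/2): (12/5, -56/5) → (-12/5, -84/5); (0, -3) → (0, -9/2); (8/5, -59/5) → (-8/5, -177/10); (-1, -10) → (1, -15); (34/5, -27/5) → (-34/5, -81/10)

image vertices: (-12/5, -84/5), (0, -9/2), (-8/5, -177/10), (1, -15), (-34/5, -81/10)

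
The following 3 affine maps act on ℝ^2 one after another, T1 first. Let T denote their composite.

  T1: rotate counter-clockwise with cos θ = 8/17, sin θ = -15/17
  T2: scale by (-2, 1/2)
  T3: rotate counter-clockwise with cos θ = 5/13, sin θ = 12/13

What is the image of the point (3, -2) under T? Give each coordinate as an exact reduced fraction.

T(p) = (426/221, -1/26)

T1 rotate counter-clockwise with cos θ = 8/17, sin θ = -15/17: (3, -2) → (-6/17, -61/17)
T2 scale by (-2, 1/2): (-6/17, -61/17) → (12/17, -61/34)
T3 rotate counter-clockwise with cos θ = 5/13, sin θ = 12/13: (12/17, -61/34) → (426/221, -1/26)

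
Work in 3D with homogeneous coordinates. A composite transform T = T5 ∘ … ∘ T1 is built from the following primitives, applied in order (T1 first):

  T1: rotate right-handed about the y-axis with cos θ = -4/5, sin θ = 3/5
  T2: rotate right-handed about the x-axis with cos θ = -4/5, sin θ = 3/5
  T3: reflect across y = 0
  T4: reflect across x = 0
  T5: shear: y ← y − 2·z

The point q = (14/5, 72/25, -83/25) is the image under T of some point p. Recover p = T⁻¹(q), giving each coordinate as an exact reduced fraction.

T1 = [-4/5 0 3/5 0; 0 1 0 0; -3/5 0 -4/5 0; 0 0 0 1]
T2·T1 = [-4/5 0 3/5 0; 9/25 -4/5 12/25 0; 12/25 3/5 16/25 0; 0 0 0 1]
T3·…·T1 = [-4/5 0 3/5 0; -9/25 4/5 -12/25 0; 12/25 3/5 16/25 0; 0 0 0 1]
T4·…·T1 = [4/5 0 -3/5 0; -9/25 4/5 -12/25 0; 12/25 3/5 16/25 0; 0 0 0 1]
T5·…·T1 = [4/5 0 -3/5 0; -33/25 -2/5 -44/25 0; 12/25 3/5 16/25 0; 0 0 0 1]
det M = 1; M⁻¹ = [4/5 -9/25 -6/25 0; 0 4/5 11/5 0; -3/5 -12/25 -8/25 0; 0 0 0 1]
M⁻¹ · (14/5, 72/25, -83/25)ᵀ = (2, -5, -2)ᵀ

p = (2, -5, -2)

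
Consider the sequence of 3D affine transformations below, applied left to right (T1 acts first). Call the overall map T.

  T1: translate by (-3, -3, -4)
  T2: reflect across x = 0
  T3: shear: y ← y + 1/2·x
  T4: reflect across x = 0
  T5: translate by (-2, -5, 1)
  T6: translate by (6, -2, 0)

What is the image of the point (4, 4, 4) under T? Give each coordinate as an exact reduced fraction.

T1 translate by (-3, -3, -4): (4, 4, 4) → (1, 1, 0)
T2 reflect across x = 0: (1, 1, 0) → (-1, 1, 0)
T3 shear: y ← y + 1/2·x: (-1, 1, 0) → (-1, 1/2, 0)
T4 reflect across x = 0: (-1, 1/2, 0) → (1, 1/2, 0)
T5 translate by (-2, -5, 1): (1, 1/2, 0) → (-1, -9/2, 1)
T6 translate by (6, -2, 0): (-1, -9/2, 1) → (5, -13/2, 1)

T(p) = (5, -13/2, 1)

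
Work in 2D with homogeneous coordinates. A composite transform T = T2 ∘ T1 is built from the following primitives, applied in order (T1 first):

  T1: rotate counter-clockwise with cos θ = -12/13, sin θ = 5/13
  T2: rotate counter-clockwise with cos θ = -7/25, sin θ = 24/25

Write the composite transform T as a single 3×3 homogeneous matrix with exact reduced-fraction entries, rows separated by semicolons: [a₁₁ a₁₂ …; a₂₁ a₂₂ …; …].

T = [-36/325 323/325 0; -323/325 -36/325 0; 0 0 1]

T1 = [-12/13 -5/13 0; 5/13 -12/13 0; 0 0 1]
T2·T1 = [-36/325 323/325 0; -323/325 -36/325 0; 0 0 1]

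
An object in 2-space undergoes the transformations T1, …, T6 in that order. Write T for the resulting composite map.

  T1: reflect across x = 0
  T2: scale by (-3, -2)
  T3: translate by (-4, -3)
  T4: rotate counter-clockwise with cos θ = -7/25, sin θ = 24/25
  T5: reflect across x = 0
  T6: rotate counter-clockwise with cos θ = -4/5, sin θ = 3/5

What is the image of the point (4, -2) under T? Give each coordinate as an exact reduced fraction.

T(p) = (-7, -4)

T1 reflect across x = 0: (4, -2) → (-4, -2)
T2 scale by (-3, -2): (-4, -2) → (12, 4)
T3 translate by (-4, -3): (12, 4) → (8, 1)
T4 rotate counter-clockwise with cos θ = -7/25, sin θ = 24/25: (8, 1) → (-16/5, 37/5)
T5 reflect across x = 0: (-16/5, 37/5) → (16/5, 37/5)
T6 rotate counter-clockwise with cos θ = -4/5, sin θ = 3/5: (16/5, 37/5) → (-7, -4)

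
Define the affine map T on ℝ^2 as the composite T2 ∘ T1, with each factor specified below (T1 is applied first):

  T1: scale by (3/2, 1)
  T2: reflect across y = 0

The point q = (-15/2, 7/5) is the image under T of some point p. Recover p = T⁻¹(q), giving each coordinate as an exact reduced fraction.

T1 = [3/2 0 0; 0 1 0; 0 0 1]
T2·T1 = [3/2 0 0; 0 -1 0; 0 0 1]
det M = -3/2; M⁻¹ = [2/3 0 0; 0 -1 0; 0 0 1]
M⁻¹ · (-15/2, 7/5)ᵀ = (-5, -7/5)ᵀ

p = (-5, -7/5)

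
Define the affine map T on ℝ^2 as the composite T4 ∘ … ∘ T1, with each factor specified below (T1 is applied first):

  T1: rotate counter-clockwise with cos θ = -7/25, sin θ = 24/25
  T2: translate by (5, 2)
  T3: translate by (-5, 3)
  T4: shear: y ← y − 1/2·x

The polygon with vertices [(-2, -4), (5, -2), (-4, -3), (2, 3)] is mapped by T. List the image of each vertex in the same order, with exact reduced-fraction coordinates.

image vertices: (22/5, 2), (13/25, 101/10), (4, 0), (-86/25, 39/5)

T1 rotate counter-clockwise with cos θ = -7/25, sin θ = 24/25: (-2, -4) → (22/5, -4/5); (5, -2) → (13/25, 134/25); (-4, -3) → (4, -3); (2, 3) → (-86/25, 27/25)
T2 translate by (5, 2): (22/5, -4/5) → (47/5, 6/5); (13/25, 134/25) → (138/25, 184/25); (4, -3) → (9, -1); (-86/25, 27/25) → (39/25, 77/25)
T3 translate by (-5, 3): (47/5, 6/5) → (22/5, 21/5); (138/25, 184/25) → (13/25, 259/25); (9, -1) → (4, 2); (39/25, 77/25) → (-86/25, 152/25)
T4 shear: y ← y − 1/2·x: (22/5, 21/5) → (22/5, 2); (13/25, 259/25) → (13/25, 101/10); (4, 2) → (4, 0); (-86/25, 152/25) → (-86/25, 39/5)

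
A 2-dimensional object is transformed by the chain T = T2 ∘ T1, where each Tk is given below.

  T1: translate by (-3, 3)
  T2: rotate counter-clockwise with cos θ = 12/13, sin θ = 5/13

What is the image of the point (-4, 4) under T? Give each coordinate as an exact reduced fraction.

T1 translate by (-3, 3): (-4, 4) → (-7, 7)
T2 rotate counter-clockwise with cos θ = 12/13, sin θ = 5/13: (-7, 7) → (-119/13, 49/13)

T(p) = (-119/13, 49/13)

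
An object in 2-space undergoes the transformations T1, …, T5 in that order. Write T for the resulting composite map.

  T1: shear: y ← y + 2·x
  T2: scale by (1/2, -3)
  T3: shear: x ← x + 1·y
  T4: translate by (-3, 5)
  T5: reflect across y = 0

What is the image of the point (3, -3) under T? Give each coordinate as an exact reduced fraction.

T1 shear: y ← y + 2·x: (3, -3) → (3, 3)
T2 scale by (1/2, -3): (3, 3) → (3/2, -9)
T3 shear: x ← x + 1·y: (3/2, -9) → (-15/2, -9)
T4 translate by (-3, 5): (-15/2, -9) → (-21/2, -4)
T5 reflect across y = 0: (-21/2, -4) → (-21/2, 4)

T(p) = (-21/2, 4)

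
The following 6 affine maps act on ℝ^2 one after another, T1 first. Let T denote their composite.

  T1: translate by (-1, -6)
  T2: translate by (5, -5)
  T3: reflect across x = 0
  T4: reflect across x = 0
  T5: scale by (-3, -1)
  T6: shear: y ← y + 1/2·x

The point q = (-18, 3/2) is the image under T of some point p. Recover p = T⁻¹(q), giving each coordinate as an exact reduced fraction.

T1 = [1 0 -1; 0 1 -6; 0 0 1]
T2·T1 = [1 0 4; 0 1 -11; 0 0 1]
T3·…·T1 = [-1 0 -4; 0 1 -11; 0 0 1]
T4·…·T1 = [1 0 4; 0 1 -11; 0 0 1]
T5·…·T1 = [-3 0 -12; 0 -1 11; 0 0 1]
T6·…·T1 = [-3 0 -12; -3/2 -1 5; 0 0 1]
det M = 3; M⁻¹ = [-1/3 0 -4; 1/2 -1 11; 0 0 1]
M⁻¹ · (-18, 3/2)ᵀ = (2, 1/2)ᵀ

p = (2, 1/2)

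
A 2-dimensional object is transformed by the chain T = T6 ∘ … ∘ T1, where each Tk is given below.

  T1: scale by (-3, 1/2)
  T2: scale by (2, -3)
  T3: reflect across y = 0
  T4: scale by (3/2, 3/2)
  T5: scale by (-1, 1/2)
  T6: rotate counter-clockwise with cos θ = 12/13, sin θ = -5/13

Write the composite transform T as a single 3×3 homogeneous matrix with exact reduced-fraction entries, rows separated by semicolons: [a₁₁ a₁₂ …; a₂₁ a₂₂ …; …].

T1 = [-3 0 0; 0 1/2 0; 0 0 1]
T2·T1 = [-6 0 0; 0 -3/2 0; 0 0 1]
T3·…·T1 = [-6 0 0; 0 3/2 0; 0 0 1]
T4·…·T1 = [-9 0 0; 0 9/4 0; 0 0 1]
T5·…·T1 = [9 0 0; 0 9/8 0; 0 0 1]
T6·…·T1 = [108/13 45/104 0; -45/13 27/26 0; 0 0 1]

T = [108/13 45/104 0; -45/13 27/26 0; 0 0 1]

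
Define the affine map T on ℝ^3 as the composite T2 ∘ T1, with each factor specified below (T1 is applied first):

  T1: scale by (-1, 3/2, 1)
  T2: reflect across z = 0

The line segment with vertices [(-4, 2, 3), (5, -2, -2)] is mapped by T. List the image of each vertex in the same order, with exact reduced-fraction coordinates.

image vertices: (4, 3, -3), (-5, -3, 2)

T1 scale by (-1, 3/2, 1): (-4, 2, 3) → (4, 3, 3); (5, -2, -2) → (-5, -3, -2)
T2 reflect across z = 0: (4, 3, 3) → (4, 3, -3); (-5, -3, -2) → (-5, -3, 2)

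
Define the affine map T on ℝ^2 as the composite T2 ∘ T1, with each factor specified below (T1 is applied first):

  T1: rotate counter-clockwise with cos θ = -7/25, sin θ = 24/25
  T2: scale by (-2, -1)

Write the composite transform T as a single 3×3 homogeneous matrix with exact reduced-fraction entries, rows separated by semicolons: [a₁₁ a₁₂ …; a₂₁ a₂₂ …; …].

T = [14/25 48/25 0; -24/25 7/25 0; 0 0 1]

T1 = [-7/25 -24/25 0; 24/25 -7/25 0; 0 0 1]
T2·T1 = [14/25 48/25 0; -24/25 7/25 0; 0 0 1]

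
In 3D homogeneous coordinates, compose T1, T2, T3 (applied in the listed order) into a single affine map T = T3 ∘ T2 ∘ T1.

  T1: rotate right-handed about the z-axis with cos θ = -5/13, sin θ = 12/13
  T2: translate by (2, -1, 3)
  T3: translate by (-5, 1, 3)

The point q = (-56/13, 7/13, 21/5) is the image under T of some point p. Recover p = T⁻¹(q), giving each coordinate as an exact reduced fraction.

p = (1, 1, -9/5)

T1 = [-5/13 -12/13 0 0; 12/13 -5/13 0 0; 0 0 1 0; 0 0 0 1]
T2·T1 = [-5/13 -12/13 0 2; 12/13 -5/13 0 -1; 0 0 1 3; 0 0 0 1]
T3·…·T1 = [-5/13 -12/13 0 -3; 12/13 -5/13 0 0; 0 0 1 6; 0 0 0 1]
det M = 1; M⁻¹ = [-5/13 12/13 0 -15/13; -12/13 -5/13 0 -36/13; 0 0 1 -6; 0 0 0 1]
M⁻¹ · (-56/13, 7/13, 21/5)ᵀ = (1, 1, -9/5)ᵀ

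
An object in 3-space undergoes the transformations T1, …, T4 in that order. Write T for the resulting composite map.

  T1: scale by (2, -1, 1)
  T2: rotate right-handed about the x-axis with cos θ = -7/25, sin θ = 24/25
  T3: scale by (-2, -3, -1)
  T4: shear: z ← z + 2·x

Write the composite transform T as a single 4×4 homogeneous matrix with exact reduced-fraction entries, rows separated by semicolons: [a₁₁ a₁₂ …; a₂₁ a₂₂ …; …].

T1 = [2 0 0 0; 0 -1 0 0; 0 0 1 0; 0 0 0 1]
T2·T1 = [2 0 0 0; 0 7/25 -24/25 0; 0 -24/25 -7/25 0; 0 0 0 1]
T3·…·T1 = [-4 0 0 0; 0 -21/25 72/25 0; 0 24/25 7/25 0; 0 0 0 1]
T4·…·T1 = [-4 0 0 0; 0 -21/25 72/25 0; -8 24/25 7/25 0; 0 0 0 1]

T = [-4 0 0 0; 0 -21/25 72/25 0; -8 24/25 7/25 0; 0 0 0 1]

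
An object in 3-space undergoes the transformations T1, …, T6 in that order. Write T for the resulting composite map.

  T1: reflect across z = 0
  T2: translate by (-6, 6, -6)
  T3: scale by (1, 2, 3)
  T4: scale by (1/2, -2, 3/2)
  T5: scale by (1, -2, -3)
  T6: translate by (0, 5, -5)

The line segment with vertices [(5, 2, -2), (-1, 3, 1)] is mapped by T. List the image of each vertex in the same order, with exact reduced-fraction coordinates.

T1 reflect across z = 0: (5, 2, -2) → (5, 2, 2); (-1, 3, 1) → (-1, 3, -1)
T2 translate by (-6, 6, -6): (5, 2, 2) → (-1, 8, -4); (-1, 3, -1) → (-7, 9, -7)
T3 scale by (1, 2, 3): (-1, 8, -4) → (-1, 16, -12); (-7, 9, -7) → (-7, 18, -21)
T4 scale by (1/2, -2, 3/2): (-1, 16, -12) → (-1/2, -32, -18); (-7, 18, -21) → (-7/2, -36, -63/2)
T5 scale by (1, -2, -3): (-1/2, -32, -18) → (-1/2, 64, 54); (-7/2, -36, -63/2) → (-7/2, 72, 189/2)
T6 translate by (0, 5, -5): (-1/2, 64, 54) → (-1/2, 69, 49); (-7/2, 72, 189/2) → (-7/2, 77, 179/2)

image vertices: (-1/2, 69, 49), (-7/2, 77, 179/2)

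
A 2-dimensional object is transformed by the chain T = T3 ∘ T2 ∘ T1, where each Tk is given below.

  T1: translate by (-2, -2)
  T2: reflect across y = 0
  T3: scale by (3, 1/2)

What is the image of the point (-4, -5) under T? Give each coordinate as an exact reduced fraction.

T(p) = (-18, 7/2)

T1 translate by (-2, -2): (-4, -5) → (-6, -7)
T2 reflect across y = 0: (-6, -7) → (-6, 7)
T3 scale by (3, 1/2): (-6, 7) → (-18, 7/2)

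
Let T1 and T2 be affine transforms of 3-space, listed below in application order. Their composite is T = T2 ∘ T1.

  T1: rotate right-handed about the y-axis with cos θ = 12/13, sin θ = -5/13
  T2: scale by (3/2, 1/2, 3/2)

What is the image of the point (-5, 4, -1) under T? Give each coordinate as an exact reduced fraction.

T(p) = (-165/26, 2, -111/26)

T1 rotate right-handed about the y-axis with cos θ = 12/13, sin θ = -5/13: (-5, 4, -1) → (-55/13, 4, -37/13)
T2 scale by (3/2, 1/2, 3/2): (-55/13, 4, -37/13) → (-165/26, 2, -111/26)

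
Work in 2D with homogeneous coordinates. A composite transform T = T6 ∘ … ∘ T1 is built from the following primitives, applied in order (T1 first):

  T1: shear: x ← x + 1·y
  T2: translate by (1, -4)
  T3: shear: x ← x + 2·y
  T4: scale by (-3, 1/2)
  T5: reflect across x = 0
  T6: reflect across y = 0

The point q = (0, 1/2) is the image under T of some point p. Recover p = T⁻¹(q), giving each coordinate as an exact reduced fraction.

p = (-2, 3)

T1 = [1 1 0; 0 1 0; 0 0 1]
T2·T1 = [1 1 1; 0 1 -4; 0 0 1]
T3·…·T1 = [1 3 -7; 0 1 -4; 0 0 1]
T4·…·T1 = [-3 -9 21; 0 1/2 -2; 0 0 1]
T5·…·T1 = [3 9 -21; 0 1/2 -2; 0 0 1]
T6·…·T1 = [3 9 -21; 0 -1/2 2; 0 0 1]
det M = -3/2; M⁻¹ = [1/3 6 -5; 0 -2 4; 0 0 1]
M⁻¹ · (0, 1/2)ᵀ = (-2, 3)ᵀ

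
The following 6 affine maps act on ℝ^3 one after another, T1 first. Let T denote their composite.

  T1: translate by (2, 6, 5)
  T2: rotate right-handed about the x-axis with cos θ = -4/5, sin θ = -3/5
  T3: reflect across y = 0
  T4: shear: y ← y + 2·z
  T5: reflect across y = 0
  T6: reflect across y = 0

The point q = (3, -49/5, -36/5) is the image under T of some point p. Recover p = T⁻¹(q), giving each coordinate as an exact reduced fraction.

T1 = [1 0 0 2; 0 1 0 6; 0 0 1 5; 0 0 0 1]
T2·T1 = [1 0 0 2; 0 -4/5 3/5 -9/5; 0 -3/5 -4/5 -38/5; 0 0 0 1]
T3·…·T1 = [1 0 0 2; 0 4/5 -3/5 9/5; 0 -3/5 -4/5 -38/5; 0 0 0 1]
T4·…·T1 = [1 0 0 2; 0 -2/5 -11/5 -67/5; 0 -3/5 -4/5 -38/5; 0 0 0 1]
T5·…·T1 = [1 0 0 2; 0 2/5 11/5 67/5; 0 -3/5 -4/5 -38/5; 0 0 0 1]
T6·…·T1 = [1 0 0 2; 0 -2/5 -11/5 -67/5; 0 -3/5 -4/5 -38/5; 0 0 0 1]
det M = -1; M⁻¹ = [1 0 0 -2; 0 4/5 -11/5 -6; 0 -3/5 2/5 -5; 0 0 0 1]
M⁻¹ · (3, -49/5, -36/5)ᵀ = (1, 2, -2)ᵀ

p = (1, 2, -2)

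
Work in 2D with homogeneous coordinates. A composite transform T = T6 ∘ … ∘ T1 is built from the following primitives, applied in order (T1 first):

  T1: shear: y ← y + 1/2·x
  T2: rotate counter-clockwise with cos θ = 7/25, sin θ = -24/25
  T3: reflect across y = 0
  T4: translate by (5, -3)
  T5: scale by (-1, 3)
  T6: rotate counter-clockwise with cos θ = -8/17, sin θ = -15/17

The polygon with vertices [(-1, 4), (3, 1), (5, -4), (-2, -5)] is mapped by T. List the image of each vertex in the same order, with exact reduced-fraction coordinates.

T1 shear: y ← y + 1/2·x: (-1, 4) → (-1, 7/2); (3, 1) → (3, 5/2); (5, -4) → (5, -3/2); (-2, -5) → (-2, -6)
T2 rotate counter-clockwise with cos θ = 7/25, sin θ = -24/25: (-1, 7/2) → (77/25, 97/50); (3, 5/2) → (81/25, -109/50); (5, -3/2) → (-1/25, -261/50); (-2, -6) → (-158/25, 6/25)
T3 reflect across y = 0: (77/25, 97/50) → (77/25, -97/50); (81/25, -109/50) → (81/25, 109/50); (-1/25, -261/50) → (-1/25, 261/50); (-158/25, 6/25) → (-158/25, -6/25)
T4 translate by (5, -3): (77/25, -97/50) → (202/25, -247/50); (81/25, 109/50) → (206/25, -41/50); (-1/25, 261/50) → (124/25, 111/50); (-158/25, -6/25) → (-33/25, -81/25)
T5 scale by (-1, 3): (202/25, -247/50) → (-202/25, -741/50); (206/25, -41/50) → (-206/25, -123/50); (124/25, 111/50) → (-124/25, 333/50); (-33/25, -81/25) → (33/25, -243/25)
T6 rotate counter-clockwise with cos θ = -8/17, sin θ = -15/17: (-202/25, -741/50) → (-7883/850, 5994/425); (-206/25, -123/50) → (1451/850, 3582/425); (-124/25, 333/50) → (6979/850, 528/425); (33/25, -243/25) → (-3909/425, 1449/425)

image vertices: (-7883/850, 5994/425), (1451/850, 3582/425), (6979/850, 528/425), (-3909/425, 1449/425)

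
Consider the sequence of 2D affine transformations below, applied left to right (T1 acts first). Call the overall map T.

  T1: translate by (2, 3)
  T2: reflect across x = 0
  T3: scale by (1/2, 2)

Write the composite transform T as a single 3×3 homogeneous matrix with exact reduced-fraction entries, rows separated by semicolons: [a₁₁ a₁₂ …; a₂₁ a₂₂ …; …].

T = [-1/2 0 -1; 0 2 6; 0 0 1]

T1 = [1 0 2; 0 1 3; 0 0 1]
T2·T1 = [-1 0 -2; 0 1 3; 0 0 1]
T3·…·T1 = [-1/2 0 -1; 0 2 6; 0 0 1]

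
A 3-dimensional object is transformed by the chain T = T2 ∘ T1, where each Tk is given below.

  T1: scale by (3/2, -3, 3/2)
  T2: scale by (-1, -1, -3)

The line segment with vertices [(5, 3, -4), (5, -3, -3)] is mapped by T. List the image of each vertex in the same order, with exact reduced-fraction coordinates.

image vertices: (-15/2, 9, 18), (-15/2, -9, 27/2)

T1 scale by (3/2, -3, 3/2): (5, 3, -4) → (15/2, -9, -6); (5, -3, -3) → (15/2, 9, -9/2)
T2 scale by (-1, -1, -3): (15/2, -9, -6) → (-15/2, 9, 18); (15/2, 9, -9/2) → (-15/2, -9, 27/2)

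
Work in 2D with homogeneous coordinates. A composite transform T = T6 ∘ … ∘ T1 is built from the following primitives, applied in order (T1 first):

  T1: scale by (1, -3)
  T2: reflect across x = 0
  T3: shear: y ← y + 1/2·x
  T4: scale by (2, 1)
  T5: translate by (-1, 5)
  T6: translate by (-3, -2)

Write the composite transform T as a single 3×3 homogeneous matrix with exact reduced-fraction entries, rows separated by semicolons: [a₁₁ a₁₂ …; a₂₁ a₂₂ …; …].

T = [-2 0 -4; -1/2 -3 3; 0 0 1]

T1 = [1 0 0; 0 -3 0; 0 0 1]
T2·T1 = [-1 0 0; 0 -3 0; 0 0 1]
T3·…·T1 = [-1 0 0; -1/2 -3 0; 0 0 1]
T4·…·T1 = [-2 0 0; -1/2 -3 0; 0 0 1]
T5·…·T1 = [-2 0 -1; -1/2 -3 5; 0 0 1]
T6·…·T1 = [-2 0 -4; -1/2 -3 3; 0 0 1]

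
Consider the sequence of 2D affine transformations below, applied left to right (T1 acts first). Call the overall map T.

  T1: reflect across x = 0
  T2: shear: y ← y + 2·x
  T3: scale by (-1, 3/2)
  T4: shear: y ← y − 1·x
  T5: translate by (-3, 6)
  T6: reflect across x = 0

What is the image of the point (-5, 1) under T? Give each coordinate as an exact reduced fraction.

T(p) = (8, 55/2)

T1 reflect across x = 0: (-5, 1) → (5, 1)
T2 shear: y ← y + 2·x: (5, 1) → (5, 11)
T3 scale by (-1, 3/2): (5, 11) → (-5, 33/2)
T4 shear: y ← y − 1·x: (-5, 33/2) → (-5, 43/2)
T5 translate by (-3, 6): (-5, 43/2) → (-8, 55/2)
T6 reflect across x = 0: (-8, 55/2) → (8, 55/2)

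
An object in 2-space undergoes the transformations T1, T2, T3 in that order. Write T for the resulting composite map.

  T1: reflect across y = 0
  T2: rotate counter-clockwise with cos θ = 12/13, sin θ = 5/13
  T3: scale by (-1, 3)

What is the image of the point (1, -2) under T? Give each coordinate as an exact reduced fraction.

T(p) = (-2/13, 87/13)

T1 reflect across y = 0: (1, -2) → (1, 2)
T2 rotate counter-clockwise with cos θ = 12/13, sin θ = 5/13: (1, 2) → (2/13, 29/13)
T3 scale by (-1, 3): (2/13, 29/13) → (-2/13, 87/13)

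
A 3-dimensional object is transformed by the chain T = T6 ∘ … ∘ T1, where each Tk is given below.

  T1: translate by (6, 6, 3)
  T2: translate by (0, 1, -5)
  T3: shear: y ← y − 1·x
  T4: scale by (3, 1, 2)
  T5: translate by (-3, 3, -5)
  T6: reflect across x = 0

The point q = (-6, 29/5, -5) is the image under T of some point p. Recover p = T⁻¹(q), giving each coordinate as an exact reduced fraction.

T1 = [1 0 0 6; 0 1 0 6; 0 0 1 3; 0 0 0 1]
T2·T1 = [1 0 0 6; 0 1 0 7; 0 0 1 -2; 0 0 0 1]
T3·…·T1 = [1 0 0 6; -1 1 0 1; 0 0 1 -2; 0 0 0 1]
T4·…·T1 = [3 0 0 18; -1 1 0 1; 0 0 2 -4; 0 0 0 1]
T5·…·T1 = [3 0 0 15; -1 1 0 4; 0 0 2 -9; 0 0 0 1]
T6·…·T1 = [-3 0 0 -15; -1 1 0 4; 0 0 2 -9; 0 0 0 1]
det M = -6; M⁻¹ = [-1/3 0 0 -5; -1/3 1 0 -9; 0 0 1/2 9/2; 0 0 0 1]
M⁻¹ · (-6, 29/5, -5)ᵀ = (-3, -6/5, 2)ᵀ

p = (-3, -6/5, 2)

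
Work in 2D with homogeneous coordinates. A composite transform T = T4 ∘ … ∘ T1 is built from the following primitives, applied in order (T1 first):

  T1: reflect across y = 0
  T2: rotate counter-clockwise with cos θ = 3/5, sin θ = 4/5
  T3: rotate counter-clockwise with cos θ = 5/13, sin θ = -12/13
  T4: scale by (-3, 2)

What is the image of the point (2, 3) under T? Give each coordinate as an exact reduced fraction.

T1 reflect across y = 0: (2, 3) → (2, -3)
T2 rotate counter-clockwise with cos θ = 3/5, sin θ = 4/5: (2, -3) → (18/5, -1/5)
T3 rotate counter-clockwise with cos θ = 5/13, sin θ = -12/13: (18/5, -1/5) → (6/5, -17/5)
T4 scale by (-3, 2): (6/5, -17/5) → (-18/5, -34/5)

T(p) = (-18/5, -34/5)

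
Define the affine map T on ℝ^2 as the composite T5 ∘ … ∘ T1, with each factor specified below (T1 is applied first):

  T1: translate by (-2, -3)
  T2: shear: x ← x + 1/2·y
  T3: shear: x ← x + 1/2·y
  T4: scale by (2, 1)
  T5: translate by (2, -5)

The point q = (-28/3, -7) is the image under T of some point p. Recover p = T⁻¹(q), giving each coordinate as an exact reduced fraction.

p = (-5/3, 1)

T1 = [1 0 -2; 0 1 -3; 0 0 1]
T2·T1 = [1 1/2 -7/2; 0 1 -3; 0 0 1]
T3·…·T1 = [1 1 -5; 0 1 -3; 0 0 1]
T4·…·T1 = [2 2 -10; 0 1 -3; 0 0 1]
T5·…·T1 = [2 2 -8; 0 1 -8; 0 0 1]
det M = 2; M⁻¹ = [1/2 -1 -4; 0 1 8; 0 0 1]
M⁻¹ · (-28/3, -7)ᵀ = (-5/3, 1)ᵀ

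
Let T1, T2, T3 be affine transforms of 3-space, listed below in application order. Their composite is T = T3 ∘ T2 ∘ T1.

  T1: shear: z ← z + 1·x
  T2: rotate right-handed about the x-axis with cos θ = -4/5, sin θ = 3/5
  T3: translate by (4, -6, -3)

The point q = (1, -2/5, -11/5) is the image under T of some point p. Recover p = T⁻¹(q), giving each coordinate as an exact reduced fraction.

T1 = [1 0 0 0; 0 1 0 0; 1 0 1 0; 0 0 0 1]
T2·T1 = [1 0 0 0; -3/5 -4/5 -3/5 0; -4/5 3/5 -4/5 0; 0 0 0 1]
T3·…·T1 = [1 0 0 4; -3/5 -4/5 -3/5 -6; -4/5 3/5 -4/5 -3; 0 0 0 1]
det M = 1; M⁻¹ = [1 0 0 -4; 0 -4/5 3/5 -3; -1 -3/5 -4/5 -2; 0 0 0 1]
M⁻¹ · (1, -2/5, -11/5)ᵀ = (-3, -4, -1)ᵀ

p = (-3, -4, -1)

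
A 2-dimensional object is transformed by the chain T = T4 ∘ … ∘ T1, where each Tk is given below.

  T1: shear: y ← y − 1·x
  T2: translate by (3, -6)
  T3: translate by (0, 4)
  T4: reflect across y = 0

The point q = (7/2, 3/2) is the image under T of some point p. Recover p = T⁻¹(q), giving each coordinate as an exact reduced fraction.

T1 = [1 0 0; -1 1 0; 0 0 1]
T2·T1 = [1 0 3; -1 1 -6; 0 0 1]
T3·…·T1 = [1 0 3; -1 1 -2; 0 0 1]
T4·…·T1 = [1 0 3; 1 -1 2; 0 0 1]
det M = -1; M⁻¹ = [1 0 -3; 1 -1 -1; 0 0 1]
M⁻¹ · (7/2, 3/2)ᵀ = (1/2, 1)ᵀ

p = (1/2, 1)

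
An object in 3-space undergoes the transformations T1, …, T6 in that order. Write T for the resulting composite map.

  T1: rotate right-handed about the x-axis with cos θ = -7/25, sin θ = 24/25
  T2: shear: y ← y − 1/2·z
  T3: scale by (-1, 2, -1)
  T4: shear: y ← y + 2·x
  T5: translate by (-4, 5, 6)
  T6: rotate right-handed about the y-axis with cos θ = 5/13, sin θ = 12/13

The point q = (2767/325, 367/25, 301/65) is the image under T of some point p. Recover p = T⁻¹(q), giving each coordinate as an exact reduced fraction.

p = (-3, -7/2, 1)

T1 = [1 0 0 0; 0 -7/25 -24/25 0; 0 24/25 -7/25 0; 0 0 0 1]
T2·T1 = [1 0 0 0; 0 -19/25 -41/50 0; 0 24/25 -7/25 0; 0 0 0 1]
T3·…·T1 = [-1 0 0 0; 0 -38/25 -41/25 0; 0 -24/25 7/25 0; 0 0 0 1]
T4·…·T1 = [-1 0 0 0; -2 -38/25 -41/25 0; 0 -24/25 7/25 0; 0 0 0 1]
T5·…·T1 = [-1 0 0 -4; -2 -38/25 -41/25 5; 0 -24/25 7/25 6; 0 0 0 1]
T6·…·T1 = [-5/13 -288/325 84/325 4; -2 -38/25 -41/25 5; 12/13 -24/65 7/65 6; 0 0 0 1]
det M = 2; M⁻¹ = [-5/13 0 12/13 -4; -211/325 -7/50 -373/650 337/50; 348/325 -12/25 -193/325 42/25; 0 0 0 1]
M⁻¹ · (2767/325, 367/25, 301/65)ᵀ = (-3, -7/2, 1)ᵀ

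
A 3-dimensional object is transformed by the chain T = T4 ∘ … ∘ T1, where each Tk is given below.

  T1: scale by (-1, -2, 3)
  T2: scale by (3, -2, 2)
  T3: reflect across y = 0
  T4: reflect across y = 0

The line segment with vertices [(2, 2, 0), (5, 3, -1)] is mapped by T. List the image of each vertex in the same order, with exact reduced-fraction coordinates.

T1 scale by (-1, -2, 3): (2, 2, 0) → (-2, -4, 0); (5, 3, -1) → (-5, -6, -3)
T2 scale by (3, -2, 2): (-2, -4, 0) → (-6, 8, 0); (-5, -6, -3) → (-15, 12, -6)
T3 reflect across y = 0: (-6, 8, 0) → (-6, -8, 0); (-15, 12, -6) → (-15, -12, -6)
T4 reflect across y = 0: (-6, -8, 0) → (-6, 8, 0); (-15, -12, -6) → (-15, 12, -6)

image vertices: (-6, 8, 0), (-15, 12, -6)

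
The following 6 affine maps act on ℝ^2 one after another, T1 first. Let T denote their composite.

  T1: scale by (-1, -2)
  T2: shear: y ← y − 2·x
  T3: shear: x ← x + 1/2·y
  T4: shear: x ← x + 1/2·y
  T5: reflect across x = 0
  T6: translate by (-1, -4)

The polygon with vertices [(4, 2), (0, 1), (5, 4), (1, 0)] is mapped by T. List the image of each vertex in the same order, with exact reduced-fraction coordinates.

image vertices: (-1, 0), (1, -6), (2, -2), (-2, -2)

T1 scale by (-1, -2): (4, 2) → (-4, -4); (0, 1) → (0, -2); (5, 4) → (-5, -8); (1, 0) → (-1, 0)
T2 shear: y ← y − 2·x: (-4, -4) → (-4, 4); (0, -2) → (0, -2); (-5, -8) → (-5, 2); (-1, 0) → (-1, 2)
T3 shear: x ← x + 1/2·y: (-4, 4) → (-2, 4); (0, -2) → (-1, -2); (-5, 2) → (-4, 2); (-1, 2) → (0, 2)
T4 shear: x ← x + 1/2·y: (-2, 4) → (0, 4); (-1, -2) → (-2, -2); (-4, 2) → (-3, 2); (0, 2) → (1, 2)
T5 reflect across x = 0: (0, 4) → (0, 4); (-2, -2) → (2, -2); (-3, 2) → (3, 2); (1, 2) → (-1, 2)
T6 translate by (-1, -4): (0, 4) → (-1, 0); (2, -2) → (1, -6); (3, 2) → (2, -2); (-1, 2) → (-2, -2)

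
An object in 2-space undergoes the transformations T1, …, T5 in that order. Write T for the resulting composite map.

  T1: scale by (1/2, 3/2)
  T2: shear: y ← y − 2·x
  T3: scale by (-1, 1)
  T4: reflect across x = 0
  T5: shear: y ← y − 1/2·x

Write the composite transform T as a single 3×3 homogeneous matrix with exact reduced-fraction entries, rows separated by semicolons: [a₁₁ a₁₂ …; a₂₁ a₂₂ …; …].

T1 = [1/2 0 0; 0 3/2 0; 0 0 1]
T2·T1 = [1/2 0 0; -1 3/2 0; 0 0 1]
T3·…·T1 = [-1/2 0 0; -1 3/2 0; 0 0 1]
T4·…·T1 = [1/2 0 0; -1 3/2 0; 0 0 1]
T5·…·T1 = [1/2 0 0; -5/4 3/2 0; 0 0 1]

T = [1/2 0 0; -5/4 3/2 0; 0 0 1]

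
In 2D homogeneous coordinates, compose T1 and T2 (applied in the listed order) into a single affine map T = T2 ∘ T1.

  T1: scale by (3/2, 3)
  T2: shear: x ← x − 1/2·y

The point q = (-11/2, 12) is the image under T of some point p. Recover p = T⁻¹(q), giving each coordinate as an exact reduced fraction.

p = (1/3, 4)

T1 = [3/2 0 0; 0 3 0; 0 0 1]
T2·T1 = [3/2 -3/2 0; 0 3 0; 0 0 1]
det M = 9/2; M⁻¹ = [2/3 1/3 0; 0 1/3 0; 0 0 1]
M⁻¹ · (-11/2, 12)ᵀ = (1/3, 4)ᵀ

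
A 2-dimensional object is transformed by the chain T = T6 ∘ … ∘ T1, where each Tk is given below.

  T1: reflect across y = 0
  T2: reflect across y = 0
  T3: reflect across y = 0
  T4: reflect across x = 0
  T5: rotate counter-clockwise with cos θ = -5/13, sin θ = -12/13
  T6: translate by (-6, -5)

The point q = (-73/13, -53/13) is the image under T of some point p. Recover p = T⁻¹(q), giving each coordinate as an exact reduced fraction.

p = (1, 0)

T1 = [1 0 0; 0 -1 0; 0 0 1]
T2·T1 = [1 0 0; 0 1 0; 0 0 1]
T3·…·T1 = [1 0 0; 0 -1 0; 0 0 1]
T4·…·T1 = [-1 0 0; 0 -1 0; 0 0 1]
T5·…·T1 = [5/13 -12/13 0; 12/13 5/13 0; 0 0 1]
T6·…·T1 = [5/13 -12/13 -6; 12/13 5/13 -5; 0 0 1]
det M = 1; M⁻¹ = [5/13 12/13 90/13; -12/13 5/13 -47/13; 0 0 1]
M⁻¹ · (-73/13, -53/13)ᵀ = (1, 0)ᵀ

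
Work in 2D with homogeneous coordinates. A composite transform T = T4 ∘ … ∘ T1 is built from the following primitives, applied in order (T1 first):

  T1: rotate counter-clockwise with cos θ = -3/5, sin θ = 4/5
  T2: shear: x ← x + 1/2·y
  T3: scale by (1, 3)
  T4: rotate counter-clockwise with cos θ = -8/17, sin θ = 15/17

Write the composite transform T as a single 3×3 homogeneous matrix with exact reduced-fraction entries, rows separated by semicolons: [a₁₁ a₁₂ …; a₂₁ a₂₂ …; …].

T = [-172/85 179/85 0; -111/85 -21/170 0; 0 0 1]

T1 = [-3/5 -4/5 0; 4/5 -3/5 0; 0 0 1]
T2·T1 = [-1/5 -11/10 0; 4/5 -3/5 0; 0 0 1]
T3·…·T1 = [-1/5 -11/10 0; 12/5 -9/5 0; 0 0 1]
T4·…·T1 = [-172/85 179/85 0; -111/85 -21/170 0; 0 0 1]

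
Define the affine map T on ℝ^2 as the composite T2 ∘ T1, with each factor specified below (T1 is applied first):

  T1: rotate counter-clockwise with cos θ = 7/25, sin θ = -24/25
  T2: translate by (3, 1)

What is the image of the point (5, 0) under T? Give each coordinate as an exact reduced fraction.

T1 rotate counter-clockwise with cos θ = 7/25, sin θ = -24/25: (5, 0) → (7/5, -24/5)
T2 translate by (3, 1): (7/5, -24/5) → (22/5, -19/5)

T(p) = (22/5, -19/5)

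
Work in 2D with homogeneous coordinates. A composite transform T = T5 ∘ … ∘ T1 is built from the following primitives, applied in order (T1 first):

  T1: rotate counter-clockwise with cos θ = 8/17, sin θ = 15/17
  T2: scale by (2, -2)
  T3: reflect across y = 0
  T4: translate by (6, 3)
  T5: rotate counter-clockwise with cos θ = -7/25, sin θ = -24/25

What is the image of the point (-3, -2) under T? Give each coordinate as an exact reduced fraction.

T1 rotate counter-clockwise with cos θ = 8/17, sin θ = 15/17: (-3, -2) → (6/17, -61/17)
T2 scale by (2, -2): (6/17, -61/17) → (12/17, 122/17)
T3 reflect across y = 0: (12/17, 122/17) → (12/17, -122/17)
T4 translate by (6, 3): (12/17, -122/17) → (114/17, -71/17)
T5 rotate counter-clockwise with cos θ = -7/25, sin θ = -24/25: (114/17, -71/17) → (-2502/425, -2239/425)

T(p) = (-2502/425, -2239/425)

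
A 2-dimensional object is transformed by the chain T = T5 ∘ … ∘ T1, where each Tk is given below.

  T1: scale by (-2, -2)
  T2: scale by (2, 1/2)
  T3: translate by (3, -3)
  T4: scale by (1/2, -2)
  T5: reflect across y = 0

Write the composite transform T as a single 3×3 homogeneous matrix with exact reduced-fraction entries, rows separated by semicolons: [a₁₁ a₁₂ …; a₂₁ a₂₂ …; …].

T1 = [-2 0 0; 0 -2 0; 0 0 1]
T2·T1 = [-4 0 0; 0 -1 0; 0 0 1]
T3·…·T1 = [-4 0 3; 0 -1 -3; 0 0 1]
T4·…·T1 = [-2 0 3/2; 0 2 6; 0 0 1]
T5·…·T1 = [-2 0 3/2; 0 -2 -6; 0 0 1]

T = [-2 0 3/2; 0 -2 -6; 0 0 1]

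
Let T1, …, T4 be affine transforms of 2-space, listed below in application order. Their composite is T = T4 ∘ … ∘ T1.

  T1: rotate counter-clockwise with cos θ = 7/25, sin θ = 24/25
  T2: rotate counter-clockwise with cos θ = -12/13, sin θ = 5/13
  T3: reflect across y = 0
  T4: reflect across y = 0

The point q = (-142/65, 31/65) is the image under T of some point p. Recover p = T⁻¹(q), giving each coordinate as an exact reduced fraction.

T1 = [7/25 -24/25 0; 24/25 7/25 0; 0 0 1]
T2·T1 = [-204/325 253/325 0; -253/325 -204/325 0; 0 0 1]
T3·…·T1 = [-204/325 253/325 0; 253/325 204/325 0; 0 0 1]
T4·…·T1 = [-204/325 253/325 0; -253/325 -204/325 0; 0 0 1]
det M = 1; M⁻¹ = [-204/325 -253/325 0; 253/325 -204/325 0; 0 0 1]
M⁻¹ · (-142/65, 31/65)ᵀ = (1, -2)ᵀ

p = (1, -2)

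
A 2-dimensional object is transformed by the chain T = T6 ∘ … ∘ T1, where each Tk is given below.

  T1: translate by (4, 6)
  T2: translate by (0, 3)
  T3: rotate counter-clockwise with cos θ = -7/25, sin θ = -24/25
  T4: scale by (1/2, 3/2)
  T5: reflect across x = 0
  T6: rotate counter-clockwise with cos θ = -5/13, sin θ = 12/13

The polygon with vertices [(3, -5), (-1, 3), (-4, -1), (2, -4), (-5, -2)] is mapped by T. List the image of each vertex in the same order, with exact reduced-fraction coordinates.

T1 translate by (4, 6): (3, -5) → (7, 1); (-1, 3) → (3, 9); (-4, -1) → (0, 5); (2, -4) → (6, 2); (-5, -2) → (-1, 4)
T2 translate by (0, 3): (7, 1) → (7, 4); (3, 9) → (3, 12); (0, 5) → (0, 8); (6, 2) → (6, 5); (-1, 4) → (-1, 7)
T3 rotate counter-clockwise with cos θ = -7/25, sin θ = -24/25: (7, 4) → (47/25, -196/25); (3, 12) → (267/25, -156/25); (0, 8) → (192/25, -56/25); (6, 5) → (78/25, -179/25); (-1, 7) → (7, -1)
T4 scale by (1/2, 3/2): (47/25, -196/25) → (47/50, -294/25); (267/25, -156/25) → (267/50, -234/25); (192/25, -56/25) → (96/25, -84/25); (78/25, -179/25) → (39/25, -537/50); (7, -1) → (7/2, -3/2)
T5 reflect across x = 0: (47/50, -294/25) → (-47/50, -294/25); (267/50, -234/25) → (-267/50, -234/25); (96/25, -84/25) → (-96/25, -84/25); (39/25, -537/50) → (-39/25, -537/50); (7/2, -3/2) → (-7/2, -3/2)
T6 rotate counter-clockwise with cos θ = -5/13, sin θ = 12/13: (-47/50, -294/25) → (7291/650, 1188/325); (-267/50, -234/25) → (6951/650, -432/325); (-96/25, -84/25) → (1488/325, -732/325); (-39/25, -537/50) → (3417/325, 1749/650); (-7/2, -3/2) → (71/26, -69/26)

image vertices: (7291/650, 1188/325), (6951/650, -432/325), (1488/325, -732/325), (3417/325, 1749/650), (71/26, -69/26)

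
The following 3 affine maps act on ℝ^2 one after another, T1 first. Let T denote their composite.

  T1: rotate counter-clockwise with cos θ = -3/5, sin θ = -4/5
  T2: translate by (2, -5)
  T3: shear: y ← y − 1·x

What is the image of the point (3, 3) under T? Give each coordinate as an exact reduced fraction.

T(p) = (13/5, -59/5)

T1 rotate counter-clockwise with cos θ = -3/5, sin θ = -4/5: (3, 3) → (3/5, -21/5)
T2 translate by (2, -5): (3/5, -21/5) → (13/5, -46/5)
T3 shear: y ← y − 1·x: (13/5, -46/5) → (13/5, -59/5)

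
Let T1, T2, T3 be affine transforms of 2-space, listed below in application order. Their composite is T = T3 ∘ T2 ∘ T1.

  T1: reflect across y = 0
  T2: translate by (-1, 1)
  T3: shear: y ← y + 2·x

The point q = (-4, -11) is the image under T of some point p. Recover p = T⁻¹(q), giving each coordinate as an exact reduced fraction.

p = (-3, 4)

T1 = [1 0 0; 0 -1 0; 0 0 1]
T2·T1 = [1 0 -1; 0 -1 1; 0 0 1]
T3·…·T1 = [1 0 -1; 2 -1 -1; 0 0 1]
det M = -1; M⁻¹ = [1 0 1; 2 -1 1; 0 0 1]
M⁻¹ · (-4, -11)ᵀ = (-3, 4)ᵀ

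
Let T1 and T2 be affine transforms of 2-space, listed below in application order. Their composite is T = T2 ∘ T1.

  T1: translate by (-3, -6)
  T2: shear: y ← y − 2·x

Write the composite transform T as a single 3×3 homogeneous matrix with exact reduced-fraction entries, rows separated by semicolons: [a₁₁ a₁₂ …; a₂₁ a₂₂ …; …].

T = [1 0 -3; -2 1 0; 0 0 1]

T1 = [1 0 -3; 0 1 -6; 0 0 1]
T2·T1 = [1 0 -3; -2 1 0; 0 0 1]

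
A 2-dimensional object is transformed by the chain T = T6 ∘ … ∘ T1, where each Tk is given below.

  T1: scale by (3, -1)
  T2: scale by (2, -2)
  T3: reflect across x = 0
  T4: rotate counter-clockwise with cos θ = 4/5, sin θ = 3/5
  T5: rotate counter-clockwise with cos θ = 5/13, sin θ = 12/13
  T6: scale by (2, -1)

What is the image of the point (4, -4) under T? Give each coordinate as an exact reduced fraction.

T1 scale by (3, -1): (4, -4) → (12, 4)
T2 scale by (2, -2): (12, 4) → (24, -8)
T3 reflect across x = 0: (24, -8) → (-24, -8)
T4 rotate counter-clockwise with cos θ = 4/5, sin θ = 3/5: (-24, -8) → (-72/5, -104/5)
T5 rotate counter-clockwise with cos θ = 5/13, sin θ = 12/13: (-72/5, -104/5) → (888/65, -1384/65)
T6 scale by (2, -1): (888/65, -1384/65) → (1776/65, 1384/65)

T(p) = (1776/65, 1384/65)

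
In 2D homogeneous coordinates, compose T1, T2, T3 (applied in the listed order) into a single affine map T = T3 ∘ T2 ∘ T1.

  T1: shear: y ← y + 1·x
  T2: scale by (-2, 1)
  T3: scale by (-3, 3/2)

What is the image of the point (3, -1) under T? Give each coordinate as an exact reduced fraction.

T(p) = (18, 3)

T1 shear: y ← y + 1·x: (3, -1) → (3, 2)
T2 scale by (-2, 1): (3, 2) → (-6, 2)
T3 scale by (-3, 3/2): (-6, 2) → (18, 3)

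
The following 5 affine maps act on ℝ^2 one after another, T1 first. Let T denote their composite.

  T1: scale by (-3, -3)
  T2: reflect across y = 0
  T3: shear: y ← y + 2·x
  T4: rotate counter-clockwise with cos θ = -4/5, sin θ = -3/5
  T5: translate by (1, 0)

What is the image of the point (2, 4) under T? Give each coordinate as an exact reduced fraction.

T(p) = (29/5, 18/5)

T1 scale by (-3, -3): (2, 4) → (-6, -12)
T2 reflect across y = 0: (-6, -12) → (-6, 12)
T3 shear: y ← y + 2·x: (-6, 12) → (-6, 0)
T4 rotate counter-clockwise with cos θ = -4/5, sin θ = -3/5: (-6, 0) → (24/5, 18/5)
T5 translate by (1, 0): (24/5, 18/5) → (29/5, 18/5)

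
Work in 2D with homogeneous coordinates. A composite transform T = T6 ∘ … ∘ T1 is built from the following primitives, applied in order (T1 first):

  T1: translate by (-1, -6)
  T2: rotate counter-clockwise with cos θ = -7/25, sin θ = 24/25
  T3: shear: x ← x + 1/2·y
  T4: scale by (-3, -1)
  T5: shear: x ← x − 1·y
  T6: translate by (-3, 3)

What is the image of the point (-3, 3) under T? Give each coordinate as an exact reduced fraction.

T(p) = (-27/2, 6)

T1 translate by (-1, -6): (-3, 3) → (-4, -3)
T2 rotate counter-clockwise with cos θ = -7/25, sin θ = 24/25: (-4, -3) → (4, -3)
T3 shear: x ← x + 1/2·y: (4, -3) → (5/2, -3)
T4 scale by (-3, -1): (5/2, -3) → (-15/2, 3)
T5 shear: x ← x − 1·y: (-15/2, 3) → (-21/2, 3)
T6 translate by (-3, 3): (-21/2, 3) → (-27/2, 6)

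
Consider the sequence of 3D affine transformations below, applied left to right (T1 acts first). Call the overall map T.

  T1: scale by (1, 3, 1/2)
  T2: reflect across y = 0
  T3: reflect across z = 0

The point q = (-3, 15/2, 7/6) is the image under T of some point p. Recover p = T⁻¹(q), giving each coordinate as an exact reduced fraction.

p = (-3, -5/2, -7/3)

T1 = [1 0 0 0; 0 3 0 0; 0 0 1/2 0; 0 0 0 1]
T2·T1 = [1 0 0 0; 0 -3 0 0; 0 0 1/2 0; 0 0 0 1]
T3·…·T1 = [1 0 0 0; 0 -3 0 0; 0 0 -1/2 0; 0 0 0 1]
det M = 3/2; M⁻¹ = [1 0 0 0; 0 -1/3 0 0; 0 0 -2 0; 0 0 0 1]
M⁻¹ · (-3, 15/2, 7/6)ᵀ = (-3, -5/2, -7/3)ᵀ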